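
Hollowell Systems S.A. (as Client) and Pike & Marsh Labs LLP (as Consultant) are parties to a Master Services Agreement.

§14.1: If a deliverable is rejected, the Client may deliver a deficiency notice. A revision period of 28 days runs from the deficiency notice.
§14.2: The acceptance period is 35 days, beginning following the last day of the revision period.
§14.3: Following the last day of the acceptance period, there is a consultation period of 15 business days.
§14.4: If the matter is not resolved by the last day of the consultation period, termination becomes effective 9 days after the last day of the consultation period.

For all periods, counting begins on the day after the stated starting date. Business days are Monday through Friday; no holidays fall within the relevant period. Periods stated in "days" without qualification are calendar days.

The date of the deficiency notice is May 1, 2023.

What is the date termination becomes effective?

The last day of the revision period: May 1, 2023 + 28 days = May 29, 2023.
Adding 35 calendar days to May 29, 2023 gives July 3, 2023, which is the last day of the acceptance period.
The last day of the consultation period: counting 15 business days from Monday, July 3, 2023 (Jul 4, Jul 5, Jul 6, Jul 7, …, Jul 20, Jul 21, Jul 24, skipping weekends) reaches Monday, July 24, 2023.
Adding 9 calendar days to July 24, 2023 gives August 2, 2023, which is the date termination becomes effective.

August 2, 2023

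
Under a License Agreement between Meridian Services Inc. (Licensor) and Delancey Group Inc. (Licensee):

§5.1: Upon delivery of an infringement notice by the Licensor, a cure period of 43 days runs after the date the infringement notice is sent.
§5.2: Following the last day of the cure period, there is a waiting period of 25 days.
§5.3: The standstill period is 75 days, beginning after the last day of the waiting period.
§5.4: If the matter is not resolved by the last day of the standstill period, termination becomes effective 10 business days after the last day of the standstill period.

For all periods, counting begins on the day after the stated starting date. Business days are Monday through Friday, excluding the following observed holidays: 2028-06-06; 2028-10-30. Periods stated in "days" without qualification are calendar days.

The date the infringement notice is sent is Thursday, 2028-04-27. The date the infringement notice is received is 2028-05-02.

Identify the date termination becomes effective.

2028-09-29

Adding 43 calendar days to 2028-04-27 gives 2028-06-09, which is the last day of the cure period.
The last day of the waiting period: 2028-06-09 + 25 days = 2028-07-04.
The last day of the standstill period: 75 calendar days after 2028-07-04 is 2028-09-17.
The date termination becomes effective: 10 business days after Sunday, 2028-09-17, skipping weekends — Sep 18, Sep 19, Sep 20, Sep 21, Sep 22, Sep 25, Sep 26, Sep 27, Sep 28, Sep 29 — lands on Friday, 2028-09-29.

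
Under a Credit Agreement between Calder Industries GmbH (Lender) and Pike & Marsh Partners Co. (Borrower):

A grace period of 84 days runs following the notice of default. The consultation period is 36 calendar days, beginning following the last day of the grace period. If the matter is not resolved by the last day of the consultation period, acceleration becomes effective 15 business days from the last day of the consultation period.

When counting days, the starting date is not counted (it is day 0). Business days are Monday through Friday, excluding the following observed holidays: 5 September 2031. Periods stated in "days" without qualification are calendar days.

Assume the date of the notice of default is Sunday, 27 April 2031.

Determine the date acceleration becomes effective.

16 September 2031

Adding 84 calendar days to 27 April 2031 gives 20 July 2031, which is the last day of the grace period.
Adding 36 calendar days to 20 July 2031 gives 25 August 2031, which is the last day of the consultation period.
From Monday, 25 August 2031, 15 business days (Aug 26, Aug 27, Aug 28, Aug 29, …, Sep 12, Sep 15, Sep 16, skipping weekends and the listed holiday on Sep 5) brings us to Tuesday, 16 September 2031, which is the date acceleration becomes effective.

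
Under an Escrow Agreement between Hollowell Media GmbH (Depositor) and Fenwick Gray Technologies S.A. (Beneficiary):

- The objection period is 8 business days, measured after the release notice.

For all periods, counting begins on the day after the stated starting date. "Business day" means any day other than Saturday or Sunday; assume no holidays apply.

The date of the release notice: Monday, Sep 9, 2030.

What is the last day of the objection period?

The last day of the objection period: counting 8 business days from Monday, Sep 9, 2030 (Sep 10, Sep 11, Sep 12, Sep 13, Sep 16, Sep 17, Sep 18, Sep 19, skipping weekends) reaches Thursday, Sep 19, 2030.

Sep 19, 2030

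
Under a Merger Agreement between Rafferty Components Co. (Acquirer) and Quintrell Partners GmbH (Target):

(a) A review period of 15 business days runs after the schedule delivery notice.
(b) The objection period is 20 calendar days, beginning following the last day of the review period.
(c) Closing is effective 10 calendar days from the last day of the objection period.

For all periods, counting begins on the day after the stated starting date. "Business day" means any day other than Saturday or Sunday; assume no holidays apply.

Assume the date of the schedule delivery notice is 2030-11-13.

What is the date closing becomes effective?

2031-01-03

From Wednesday, 2030-11-13, 15 business days (Nov 14, Nov 15, Nov 18, Nov 19, …, Dec 2, Dec 3, Dec 4, skipping weekends) brings us to Wednesday, 2030-12-04, which is the last day of the review period.
The last day of the objection period: 2030-12-04 + 20 days = 2030-12-24.
The date closing becomes effective: 10 calendar days after 2030-12-24 is 2031-01-03.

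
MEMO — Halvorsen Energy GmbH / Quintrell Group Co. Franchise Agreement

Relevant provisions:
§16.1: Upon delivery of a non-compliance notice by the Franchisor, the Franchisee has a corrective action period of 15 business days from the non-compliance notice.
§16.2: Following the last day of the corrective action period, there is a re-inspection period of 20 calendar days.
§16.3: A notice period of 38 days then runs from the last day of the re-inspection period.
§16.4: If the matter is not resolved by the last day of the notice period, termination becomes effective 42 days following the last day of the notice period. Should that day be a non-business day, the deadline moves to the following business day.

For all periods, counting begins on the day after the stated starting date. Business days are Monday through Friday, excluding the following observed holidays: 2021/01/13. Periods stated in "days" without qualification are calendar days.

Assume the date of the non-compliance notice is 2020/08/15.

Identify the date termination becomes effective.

The last day of the corrective action period: counting 15 business days from Saturday, 2020/08/15 (Aug 17, Aug 18, Aug 19, Aug 20, …, Sep 2, Sep 3, Sep 4, skipping weekends) reaches Friday, 2020/09/04.
The last day of the re-inspection period: 2020/09/04 + 20 days = 2020/09/24.
Adding 38 calendar days to 2020/09/24 gives 2020/11/01, which is the last day of the notice period.
Adding 42 calendar days to 2020/11/01 gives 2020/12/13, which is the date termination becomes effective. That falls on a Sunday, so it rolls to the next business day, Monday, 2020/12/14.

2020/12/14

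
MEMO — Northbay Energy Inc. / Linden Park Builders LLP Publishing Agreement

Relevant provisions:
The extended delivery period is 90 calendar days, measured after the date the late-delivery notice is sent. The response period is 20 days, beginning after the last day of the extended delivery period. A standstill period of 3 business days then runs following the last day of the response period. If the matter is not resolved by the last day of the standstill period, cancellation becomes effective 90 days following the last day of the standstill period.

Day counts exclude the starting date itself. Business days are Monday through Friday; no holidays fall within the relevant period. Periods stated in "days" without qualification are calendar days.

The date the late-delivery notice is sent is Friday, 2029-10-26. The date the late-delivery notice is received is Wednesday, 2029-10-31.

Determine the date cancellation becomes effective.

The last day of the extended delivery period: 2029-10-26 + 90 days = 2030-01-24.
The last day of the response period: 2030-01-24 + 20 days = 2030-02-13.
The last day of the standstill period: counting 3 business days from Wednesday, 2030-02-13 (Feb 14, Feb 15, Feb 18, skipping weekends) reaches Monday, 2030-02-18.
The date cancellation becomes effective: 2030-02-18 + 90 days = 2030-05-19.

2030-05-19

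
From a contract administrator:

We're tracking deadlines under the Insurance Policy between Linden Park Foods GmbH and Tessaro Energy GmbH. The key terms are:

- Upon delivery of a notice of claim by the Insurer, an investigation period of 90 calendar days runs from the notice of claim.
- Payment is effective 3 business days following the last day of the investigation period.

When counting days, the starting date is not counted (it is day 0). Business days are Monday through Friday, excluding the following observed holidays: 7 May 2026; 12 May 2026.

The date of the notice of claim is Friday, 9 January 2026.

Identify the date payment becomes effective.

14 April 2026

Adding 90 calendar days to 9 January 2026 gives 9 April 2026, which is the last day of the investigation period.
From Thursday, 9 April 2026, 3 business days (Apr 10, Apr 13, Apr 14, skipping weekends) brings us to Tuesday, 14 April 2026, which is the date payment becomes effective.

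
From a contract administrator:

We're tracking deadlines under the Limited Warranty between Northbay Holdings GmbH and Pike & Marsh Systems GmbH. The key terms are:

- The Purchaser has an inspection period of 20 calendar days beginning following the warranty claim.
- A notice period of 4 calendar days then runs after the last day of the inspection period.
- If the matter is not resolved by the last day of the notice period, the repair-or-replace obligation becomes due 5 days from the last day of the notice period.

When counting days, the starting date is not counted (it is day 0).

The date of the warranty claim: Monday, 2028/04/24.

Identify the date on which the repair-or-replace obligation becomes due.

2028/05/23

Adding 20 calendar days to 2028/04/24 gives 2028/05/14, which is the last day of the inspection period.
The last day of the notice period: 2028/05/14 + 4 days = 2028/05/18.
Adding 5 calendar days to 2028/05/18 gives 2028/05/23, which is the date on which the repair-or-replace obligation becomes due.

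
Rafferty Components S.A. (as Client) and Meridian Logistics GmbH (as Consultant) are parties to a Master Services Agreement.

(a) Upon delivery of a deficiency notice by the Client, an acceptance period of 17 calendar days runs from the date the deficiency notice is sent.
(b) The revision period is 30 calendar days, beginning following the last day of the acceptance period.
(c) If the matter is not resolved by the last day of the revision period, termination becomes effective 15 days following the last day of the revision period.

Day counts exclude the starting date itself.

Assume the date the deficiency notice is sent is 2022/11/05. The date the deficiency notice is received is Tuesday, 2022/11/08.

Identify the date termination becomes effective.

2023/01/06

The last day of the acceptance period: 17 calendar days after 2022/11/05 is 2022/11/22.
Adding 30 calendar days to 2022/11/22 gives 2022/12/22, which is the last day of the revision period.
Adding 15 calendar days to 2022/12/22 gives 2023/01/06, which is the date termination becomes effective.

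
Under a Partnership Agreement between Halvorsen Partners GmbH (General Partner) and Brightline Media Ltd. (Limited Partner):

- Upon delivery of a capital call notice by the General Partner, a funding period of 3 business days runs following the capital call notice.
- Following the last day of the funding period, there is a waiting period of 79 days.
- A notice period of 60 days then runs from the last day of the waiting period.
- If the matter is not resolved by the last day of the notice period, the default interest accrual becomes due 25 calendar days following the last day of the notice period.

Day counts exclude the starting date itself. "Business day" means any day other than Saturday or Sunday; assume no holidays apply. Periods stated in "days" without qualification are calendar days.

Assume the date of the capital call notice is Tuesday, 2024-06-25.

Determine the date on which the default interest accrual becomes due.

2024-12-09

From Tuesday, 2024-06-25, 3 business days (Jun 26, Jun 27, Jun 28, skipping weekends) brings us to Friday, 2024-06-28, which is the last day of the funding period.
Adding 79 calendar days to 2024-06-28 gives 2024-09-15, which is the last day of the waiting period.
The last day of the notice period: 2024-09-15 + 60 days = 2024-11-14.
The date on which the default interest accrual becomes due: 2024-11-14 + 25 days = 2024-12-09.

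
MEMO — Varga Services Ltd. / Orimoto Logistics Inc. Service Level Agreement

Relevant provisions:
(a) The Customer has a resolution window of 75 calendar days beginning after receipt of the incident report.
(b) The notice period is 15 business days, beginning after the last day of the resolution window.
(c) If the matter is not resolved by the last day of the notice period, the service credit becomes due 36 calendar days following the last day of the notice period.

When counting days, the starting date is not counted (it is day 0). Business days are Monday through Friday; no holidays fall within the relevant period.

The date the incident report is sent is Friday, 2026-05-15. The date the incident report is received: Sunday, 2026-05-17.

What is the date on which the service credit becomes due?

2026-09-26

The last day of the resolution window: 2026-05-17 + 75 days = 2026-07-31.
From Friday, 2026-07-31, 15 business days (Aug 3, Aug 4, Aug 5, Aug 6, …, Aug 19, Aug 20, Aug 21, skipping weekends) brings us to Friday, 2026-08-21, which is the last day of the notice period.
The date on which the service credit becomes due: 2026-08-21 + 36 days = 2026-09-26.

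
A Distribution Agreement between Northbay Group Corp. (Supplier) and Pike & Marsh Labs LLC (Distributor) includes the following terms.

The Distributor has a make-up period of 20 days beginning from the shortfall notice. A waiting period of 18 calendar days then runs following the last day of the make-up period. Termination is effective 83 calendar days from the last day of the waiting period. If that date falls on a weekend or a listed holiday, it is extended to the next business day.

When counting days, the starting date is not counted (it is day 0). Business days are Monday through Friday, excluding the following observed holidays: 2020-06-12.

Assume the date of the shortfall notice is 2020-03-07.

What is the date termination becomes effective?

The last day of the make-up period: 2020-03-07 + 20 days = 2020-03-27.
The last day of the waiting period: 18 calendar days after 2020-03-27 is 2020-04-14.
The date termination becomes effective: 83 calendar days after 2020-04-14 is 2020-07-06. 2020-07-06 is a Monday and is not a listed holiday, so no roll-forward applies.

2020-07-06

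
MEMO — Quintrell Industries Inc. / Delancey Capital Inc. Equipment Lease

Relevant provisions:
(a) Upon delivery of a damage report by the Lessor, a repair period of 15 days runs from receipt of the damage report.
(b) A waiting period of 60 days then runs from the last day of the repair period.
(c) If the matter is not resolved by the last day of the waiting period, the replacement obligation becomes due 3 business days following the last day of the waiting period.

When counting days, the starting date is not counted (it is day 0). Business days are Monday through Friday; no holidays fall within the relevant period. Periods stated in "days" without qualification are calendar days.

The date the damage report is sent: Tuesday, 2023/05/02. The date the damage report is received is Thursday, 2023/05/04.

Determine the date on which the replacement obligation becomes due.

2023/07/21

The last day of the repair period: 15 calendar days after 2023/05/04 is 2023/05/19.
The last day of the waiting period: 2023/05/19 + 60 days = 2023/07/18.
The date on which the replacement obligation becomes due: counting 3 business days from Tuesday, 2023/07/18 (Jul 19, Jul 20, Jul 21, skipping weekends) reaches Friday, 2023/07/21.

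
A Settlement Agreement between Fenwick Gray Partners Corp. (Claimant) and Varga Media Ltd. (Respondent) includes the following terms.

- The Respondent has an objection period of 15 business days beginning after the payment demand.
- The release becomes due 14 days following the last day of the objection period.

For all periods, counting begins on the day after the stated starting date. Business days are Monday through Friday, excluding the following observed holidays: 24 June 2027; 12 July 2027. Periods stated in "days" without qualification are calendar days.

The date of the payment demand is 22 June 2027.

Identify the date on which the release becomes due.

29 July 2027

From Tuesday, 22 June 2027, 15 business days (Jun 23, Jun 25, Jun 28, Jun 29, …, Jul 13, Jul 14, Jul 15, skipping weekends and the listed holidays on Jun 24, Jul 12) brings us to Thursday, 15 July 2027, which is the last day of the objection period.
The date on which the release becomes due: 14 calendar days after 15 July 2027 is 29 July 2027.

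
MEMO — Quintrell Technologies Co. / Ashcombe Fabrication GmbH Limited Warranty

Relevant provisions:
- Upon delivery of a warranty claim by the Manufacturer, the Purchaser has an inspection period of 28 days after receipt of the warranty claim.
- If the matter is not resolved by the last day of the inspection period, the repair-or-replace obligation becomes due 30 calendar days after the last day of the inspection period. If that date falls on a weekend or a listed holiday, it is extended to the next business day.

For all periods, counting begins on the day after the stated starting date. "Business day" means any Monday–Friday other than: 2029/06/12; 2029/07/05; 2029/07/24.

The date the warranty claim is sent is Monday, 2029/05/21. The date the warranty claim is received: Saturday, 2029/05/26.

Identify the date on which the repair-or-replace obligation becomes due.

The last day of the inspection period: 2029/05/26 + 28 days = 2029/06/23.
The date on which the repair-or-replace obligation becomes due: 2029/06/23 + 30 days = 2029/07/23. 2029/07/23 is a Monday and is not a listed holiday, so no roll-forward applies.

2029/07/23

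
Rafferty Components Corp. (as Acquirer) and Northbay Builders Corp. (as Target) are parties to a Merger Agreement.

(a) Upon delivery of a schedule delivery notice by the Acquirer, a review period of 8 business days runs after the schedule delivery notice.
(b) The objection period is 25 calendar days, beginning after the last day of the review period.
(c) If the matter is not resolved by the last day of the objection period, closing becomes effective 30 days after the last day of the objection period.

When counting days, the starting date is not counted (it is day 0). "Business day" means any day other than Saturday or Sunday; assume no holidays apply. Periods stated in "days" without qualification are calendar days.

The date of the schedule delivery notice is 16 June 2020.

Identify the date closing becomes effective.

20 August 2020

From Tuesday, 16 June 2020, 8 business days (Jun 17, Jun 18, Jun 19, Jun 22, Jun 23, Jun 24, Jun 25, Jun 26, skipping weekends) brings us to Friday, 26 June 2020, which is the last day of the review period.
The last day of the objection period: 25 calendar days after 26 June 2020 is 21 July 2020.
The date closing becomes effective: 30 calendar days after 21 July 2020 is 20 August 2020.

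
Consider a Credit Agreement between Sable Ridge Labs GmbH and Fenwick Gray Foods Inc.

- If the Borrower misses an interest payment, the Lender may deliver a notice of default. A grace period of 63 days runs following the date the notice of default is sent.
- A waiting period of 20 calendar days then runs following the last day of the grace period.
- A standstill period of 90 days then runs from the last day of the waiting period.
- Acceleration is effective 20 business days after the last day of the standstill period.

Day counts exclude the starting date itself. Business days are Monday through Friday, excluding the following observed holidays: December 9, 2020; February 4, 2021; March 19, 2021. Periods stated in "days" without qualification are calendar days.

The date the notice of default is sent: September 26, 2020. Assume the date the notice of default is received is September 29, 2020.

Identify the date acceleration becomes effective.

April 16, 2021

Adding 63 calendar days to September 26, 2020 gives November 28, 2020, which is the last day of the grace period.
The last day of the waiting period: 20 calendar days after November 28, 2020 is December 18, 2020.
The last day of the standstill period: December 18, 2020 + 90 days = March 18, 2021.
The date acceleration becomes effective: 20 business days after Thursday, March 18, 2021, skipping weekends and the listed holiday on Mar 19 — Mar 22, Mar 23, Mar 24, Mar 25, …, Apr 14, Apr 15, Apr 16 — lands on Friday, April 16, 2021.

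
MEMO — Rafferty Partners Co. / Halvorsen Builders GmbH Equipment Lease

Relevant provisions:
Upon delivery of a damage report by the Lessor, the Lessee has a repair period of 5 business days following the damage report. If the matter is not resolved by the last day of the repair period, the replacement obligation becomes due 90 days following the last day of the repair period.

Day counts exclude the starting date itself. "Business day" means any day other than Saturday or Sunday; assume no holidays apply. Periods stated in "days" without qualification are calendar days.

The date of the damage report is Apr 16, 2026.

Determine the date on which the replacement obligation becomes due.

The last day of the repair period: counting 5 business days from Thursday, Apr 16, 2026 (Apr 17, Apr 20, Apr 21, Apr 22, Apr 23, skipping weekends) reaches Thursday, Apr 23, 2026.
The date on which the replacement obligation becomes due: 90 calendar days after Apr 23, 2026 is Jul 22, 2026.

Jul 22, 2026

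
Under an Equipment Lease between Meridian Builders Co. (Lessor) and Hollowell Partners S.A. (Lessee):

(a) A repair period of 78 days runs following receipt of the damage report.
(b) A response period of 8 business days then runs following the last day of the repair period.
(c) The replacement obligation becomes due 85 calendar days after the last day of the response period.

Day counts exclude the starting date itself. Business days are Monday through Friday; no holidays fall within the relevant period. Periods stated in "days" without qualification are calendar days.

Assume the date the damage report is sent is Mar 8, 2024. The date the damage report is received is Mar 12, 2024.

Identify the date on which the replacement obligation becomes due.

The last day of the repair period: 78 calendar days after Mar 12, 2024 is May 29, 2024.
From Wednesday, May 29, 2024, 8 business days (May 30, May 31, Jun 3, Jun 4, Jun 5, Jun 6, Jun 7, Jun 10, skipping weekends) brings us to Monday, Jun 10, 2024, which is the last day of the response period.
The date on which the replacement obligation becomes due: Jun 10, 2024 + 85 days = Sep 3, 2024.

Sep 3, 2024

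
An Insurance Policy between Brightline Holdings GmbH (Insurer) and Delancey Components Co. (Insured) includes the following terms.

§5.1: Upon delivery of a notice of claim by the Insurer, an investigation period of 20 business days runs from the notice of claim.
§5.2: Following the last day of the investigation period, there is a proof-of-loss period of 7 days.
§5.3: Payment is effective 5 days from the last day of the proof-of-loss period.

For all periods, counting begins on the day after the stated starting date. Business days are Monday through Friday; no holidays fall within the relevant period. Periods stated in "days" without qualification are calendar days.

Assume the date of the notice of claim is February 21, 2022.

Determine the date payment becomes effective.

The last day of the investigation period: counting 20 business days from Monday, February 21, 2022 (Feb 22, Feb 23, Feb 24, Feb 25, …, Mar 17, Mar 18, Mar 21, skipping weekends) reaches Monday, March 21, 2022.
The last day of the proof-of-loss period: 7 calendar days after March 21, 2022 is March 28, 2022.
The date payment becomes effective: March 28, 2022 + 5 days = April 2, 2022.

April 2, 2022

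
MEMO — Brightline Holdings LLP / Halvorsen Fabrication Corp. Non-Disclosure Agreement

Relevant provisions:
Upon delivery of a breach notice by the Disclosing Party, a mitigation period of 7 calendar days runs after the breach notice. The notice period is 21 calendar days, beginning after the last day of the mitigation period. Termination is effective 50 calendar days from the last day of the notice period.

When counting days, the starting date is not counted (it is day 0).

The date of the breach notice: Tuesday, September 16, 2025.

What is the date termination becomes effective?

The last day of the mitigation period: September 16, 2025 + 7 days = September 23, 2025.
The last day of the notice period: 21 calendar days after September 23, 2025 is October 14, 2025.
The date termination becomes effective: 50 calendar days after October 14, 2025 is December 3, 2025.

December 3, 2025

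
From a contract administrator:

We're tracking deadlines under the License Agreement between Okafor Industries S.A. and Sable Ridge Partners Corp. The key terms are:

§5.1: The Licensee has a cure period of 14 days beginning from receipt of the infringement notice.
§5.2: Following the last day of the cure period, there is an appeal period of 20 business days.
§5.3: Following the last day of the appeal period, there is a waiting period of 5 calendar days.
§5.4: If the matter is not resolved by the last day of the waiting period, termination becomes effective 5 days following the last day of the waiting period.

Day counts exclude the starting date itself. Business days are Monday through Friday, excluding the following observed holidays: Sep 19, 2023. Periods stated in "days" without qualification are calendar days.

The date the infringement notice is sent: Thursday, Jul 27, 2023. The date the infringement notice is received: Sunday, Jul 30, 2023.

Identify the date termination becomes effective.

Sep 18, 2023

The last day of the cure period: Jul 30, 2023 + 14 days = Aug 13, 2023.
The last day of the appeal period: 20 business days after Sunday, Aug 13, 2023, skipping weekends — Aug 14, Aug 15, Aug 16, Aug 17, …, Sep 6, Sep 7, Sep 8 — lands on Friday, Sep 8, 2023.
The last day of the waiting period: Sep 8, 2023 + 5 days = Sep 13, 2023.
The date termination becomes effective: Sep 13, 2023 + 5 days = Sep 18, 2023.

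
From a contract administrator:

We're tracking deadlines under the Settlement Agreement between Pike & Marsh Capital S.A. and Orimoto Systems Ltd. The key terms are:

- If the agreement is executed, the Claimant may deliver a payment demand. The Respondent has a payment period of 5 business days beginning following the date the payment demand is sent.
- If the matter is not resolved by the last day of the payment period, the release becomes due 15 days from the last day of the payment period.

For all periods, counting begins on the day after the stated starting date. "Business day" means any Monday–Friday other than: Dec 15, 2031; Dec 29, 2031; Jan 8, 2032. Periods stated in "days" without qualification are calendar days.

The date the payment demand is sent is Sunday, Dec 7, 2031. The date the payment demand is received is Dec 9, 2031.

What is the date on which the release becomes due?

Dec 27, 2031

The last day of the payment period: counting 5 business days from Sunday, Dec 7, 2031 (Dec 8, Dec 9, Dec 10, Dec 11, Dec 12, skipping weekends) reaches Friday, Dec 12, 2031.
The date on which the release becomes due: 15 calendar days after Dec 12, 2031 is Dec 27, 2031.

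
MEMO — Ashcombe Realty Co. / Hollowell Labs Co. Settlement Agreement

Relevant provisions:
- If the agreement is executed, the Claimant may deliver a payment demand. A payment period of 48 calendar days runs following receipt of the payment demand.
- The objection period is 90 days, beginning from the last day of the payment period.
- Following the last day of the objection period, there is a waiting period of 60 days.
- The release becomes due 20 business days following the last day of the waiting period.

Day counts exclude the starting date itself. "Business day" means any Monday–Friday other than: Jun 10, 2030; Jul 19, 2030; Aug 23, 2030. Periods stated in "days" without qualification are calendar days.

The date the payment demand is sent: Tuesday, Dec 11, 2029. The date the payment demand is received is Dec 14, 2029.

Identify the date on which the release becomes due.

Jul 29, 2030

Adding 48 calendar days to Dec 14, 2029 gives Jan 31, 2030, which is the last day of the payment period.
The last day of the objection period: Jan 31, 2030 + 90 days = May 1, 2030.
The last day of the waiting period: 60 calendar days after May 1, 2030 is Jun 30, 2030.
The date on which the release becomes due: counting 20 business days from Sunday, Jun 30, 2030 (Jul 1, Jul 2, Jul 3, Jul 4, …, Jul 25, Jul 26, Jul 29, skipping weekends and the listed holiday on Jul 19) reaches Monday, Jul 29, 2030.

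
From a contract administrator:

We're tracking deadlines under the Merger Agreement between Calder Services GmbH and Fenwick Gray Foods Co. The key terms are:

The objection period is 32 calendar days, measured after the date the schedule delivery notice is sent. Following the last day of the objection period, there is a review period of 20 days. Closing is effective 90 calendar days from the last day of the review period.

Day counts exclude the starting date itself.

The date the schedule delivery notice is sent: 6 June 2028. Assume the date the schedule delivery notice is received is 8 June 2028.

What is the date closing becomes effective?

The last day of the objection period: 6 June 2028 + 32 days = 8 July 2028.
The last day of the review period: 8 July 2028 + 20 days = 28 July 2028.
The date closing becomes effective: 90 calendar days after 28 July 2028 is 26 October 2028.

26 October 2028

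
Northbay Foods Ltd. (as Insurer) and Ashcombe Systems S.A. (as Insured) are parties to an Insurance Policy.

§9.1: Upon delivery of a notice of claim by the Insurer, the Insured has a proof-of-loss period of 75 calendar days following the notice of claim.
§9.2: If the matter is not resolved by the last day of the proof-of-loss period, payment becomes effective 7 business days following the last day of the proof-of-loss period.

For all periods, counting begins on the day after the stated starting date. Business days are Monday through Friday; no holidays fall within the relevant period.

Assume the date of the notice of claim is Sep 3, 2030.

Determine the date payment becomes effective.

Adding 75 calendar days to Sep 3, 2030 gives Nov 17, 2030, which is the last day of the proof-of-loss period.
From Sunday, Nov 17, 2030, 7 business days (Nov 18, Nov 19, Nov 20, Nov 21, Nov 22, Nov 25, Nov 26, skipping weekends) brings us to Tuesday, Nov 26, 2030, which is the date payment becomes effective.

Nov 26, 2030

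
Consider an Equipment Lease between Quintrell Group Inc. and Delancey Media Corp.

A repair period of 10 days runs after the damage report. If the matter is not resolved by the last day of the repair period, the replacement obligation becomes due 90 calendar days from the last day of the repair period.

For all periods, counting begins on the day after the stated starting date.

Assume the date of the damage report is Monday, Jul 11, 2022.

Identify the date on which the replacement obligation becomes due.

Adding 10 calendar days to Jul 11, 2022 gives Jul 21, 2022, which is the last day of the repair period.
Adding 90 calendar days to Jul 21, 2022 gives Oct 19, 2022, which is the date on which the replacement obligation becomes due.

Oct 19, 2022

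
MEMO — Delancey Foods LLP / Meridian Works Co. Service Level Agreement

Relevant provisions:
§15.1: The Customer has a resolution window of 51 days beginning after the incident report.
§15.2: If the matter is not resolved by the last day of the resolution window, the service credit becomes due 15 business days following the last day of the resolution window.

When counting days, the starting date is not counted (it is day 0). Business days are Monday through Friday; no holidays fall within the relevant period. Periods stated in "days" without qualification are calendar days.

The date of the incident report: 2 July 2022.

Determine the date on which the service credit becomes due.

12 September 2022

The last day of the resolution window: 2 July 2022 + 51 days = 22 August 2022.
The date on which the service credit becomes due: 15 business days after Monday, 22 August 2022, skipping weekends — Aug 23, Aug 24, Aug 25, Aug 26, …, Sep 8, Sep 9, Sep 12 — lands on Monday, 12 September 2022.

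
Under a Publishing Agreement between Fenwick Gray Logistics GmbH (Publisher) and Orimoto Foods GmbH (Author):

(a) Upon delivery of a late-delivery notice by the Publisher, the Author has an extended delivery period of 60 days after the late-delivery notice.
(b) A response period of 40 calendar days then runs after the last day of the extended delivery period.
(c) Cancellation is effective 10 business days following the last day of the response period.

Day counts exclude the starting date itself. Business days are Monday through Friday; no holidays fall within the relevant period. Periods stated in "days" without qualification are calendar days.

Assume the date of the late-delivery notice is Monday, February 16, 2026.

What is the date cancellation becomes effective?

June 10, 2026

The last day of the extended delivery period: February 16, 2026 + 60 days = April 17, 2026.
The last day of the response period: 40 calendar days after April 17, 2026 is May 27, 2026.
The date cancellation becomes effective: 10 business days after Wednesday, May 27, 2026, skipping weekends — May 28, May 29, Jun 1, Jun 2, Jun 3, Jun 4, Jun 5, Jun 8, Jun 9, Jun 10 — lands on Wednesday, June 10, 2026.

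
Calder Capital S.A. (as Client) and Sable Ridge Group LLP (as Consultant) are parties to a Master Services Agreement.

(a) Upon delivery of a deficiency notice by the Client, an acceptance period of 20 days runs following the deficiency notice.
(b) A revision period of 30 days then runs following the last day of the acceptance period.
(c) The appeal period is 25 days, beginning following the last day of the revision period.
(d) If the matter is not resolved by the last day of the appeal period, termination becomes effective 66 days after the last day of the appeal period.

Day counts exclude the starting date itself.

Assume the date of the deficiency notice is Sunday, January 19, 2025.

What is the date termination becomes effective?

The last day of the acceptance period: January 19, 2025 + 20 days = February 8, 2025.
Adding 30 calendar days to February 8, 2025 gives March 10, 2025, which is the last day of the revision period.
Adding 25 calendar days to March 10, 2025 gives April 4, 2025, which is the last day of the appeal period.
The date termination becomes effective: April 4, 2025 + 66 days = June 9, 2025.

June 9, 2025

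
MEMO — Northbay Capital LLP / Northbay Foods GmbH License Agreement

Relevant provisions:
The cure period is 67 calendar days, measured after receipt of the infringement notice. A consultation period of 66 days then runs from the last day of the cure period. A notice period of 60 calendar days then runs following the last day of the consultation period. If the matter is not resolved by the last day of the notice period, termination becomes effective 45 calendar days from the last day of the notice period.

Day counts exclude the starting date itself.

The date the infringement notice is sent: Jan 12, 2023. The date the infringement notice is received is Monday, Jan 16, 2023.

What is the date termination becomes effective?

Sep 11, 2023

The last day of the cure period: 67 calendar days after Jan 16, 2023 is Mar 24, 2023.
The last day of the consultation period: 66 calendar days after Mar 24, 2023 is May 29, 2023.
The last day of the notice period: 60 calendar days after May 29, 2023 is Jul 28, 2023.
Adding 45 calendar days to Jul 28, 2023 gives Sep 11, 2023, which is the date termination becomes effective.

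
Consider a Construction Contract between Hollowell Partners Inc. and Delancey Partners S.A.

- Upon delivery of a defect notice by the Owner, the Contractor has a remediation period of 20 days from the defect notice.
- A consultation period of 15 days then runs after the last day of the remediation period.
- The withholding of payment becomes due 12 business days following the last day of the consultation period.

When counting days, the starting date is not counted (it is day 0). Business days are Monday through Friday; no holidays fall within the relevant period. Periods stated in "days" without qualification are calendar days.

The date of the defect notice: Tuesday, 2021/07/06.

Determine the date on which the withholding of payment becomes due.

The last day of the remediation period: 2021/07/06 + 20 days = 2021/07/26.
The last day of the consultation period: 15 calendar days after 2021/07/26 is 2021/08/10.
The date on which the withholding of payment becomes due: counting 12 business days from Tuesday, 2021/08/10 (Aug 11, Aug 12, Aug 13, Aug 16, …, Aug 24, Aug 25, Aug 26, skipping weekends) reaches Thursday, 2021/08/26.

2021/08/26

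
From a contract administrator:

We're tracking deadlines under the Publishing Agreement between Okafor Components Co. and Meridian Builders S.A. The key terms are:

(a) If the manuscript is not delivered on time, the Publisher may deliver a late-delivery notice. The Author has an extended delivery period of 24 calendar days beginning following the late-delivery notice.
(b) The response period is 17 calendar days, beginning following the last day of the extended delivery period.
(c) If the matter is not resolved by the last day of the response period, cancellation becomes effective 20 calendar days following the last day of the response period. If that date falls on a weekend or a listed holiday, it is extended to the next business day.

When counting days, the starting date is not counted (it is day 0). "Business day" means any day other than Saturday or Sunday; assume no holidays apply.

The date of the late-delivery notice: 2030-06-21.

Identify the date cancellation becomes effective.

Adding 24 calendar days to 2030-06-21 gives 2030-07-15, which is the last day of the extended delivery period.
Adding 17 calendar days to 2030-07-15 gives 2030-08-01, which is the last day of the response period.
The date cancellation becomes effective: 20 calendar days after 2030-08-01 is 2030-08-21. 2030-08-21 is a Wednesday, so no roll-forward applies.

2030-08-21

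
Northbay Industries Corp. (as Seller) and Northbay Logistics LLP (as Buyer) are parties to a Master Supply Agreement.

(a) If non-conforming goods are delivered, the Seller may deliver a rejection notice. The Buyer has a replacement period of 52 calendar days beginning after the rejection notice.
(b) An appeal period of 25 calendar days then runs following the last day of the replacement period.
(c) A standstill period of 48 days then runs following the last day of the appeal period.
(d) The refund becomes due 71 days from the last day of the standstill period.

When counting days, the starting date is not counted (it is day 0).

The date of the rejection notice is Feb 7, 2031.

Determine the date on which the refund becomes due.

Adding 52 calendar days to Feb 7, 2031 gives Mar 31, 2031, which is the last day of the replacement period.
The last day of the appeal period: Mar 31, 2031 + 25 days = Apr 25, 2031.
Adding 48 calendar days to Apr 25, 2031 gives Jun 12, 2031, which is the last day of the standstill period.
Adding 71 calendar days to Jun 12, 2031 gives Aug 22, 2031, which is the date on which the refund becomes due.

Aug 22, 2031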